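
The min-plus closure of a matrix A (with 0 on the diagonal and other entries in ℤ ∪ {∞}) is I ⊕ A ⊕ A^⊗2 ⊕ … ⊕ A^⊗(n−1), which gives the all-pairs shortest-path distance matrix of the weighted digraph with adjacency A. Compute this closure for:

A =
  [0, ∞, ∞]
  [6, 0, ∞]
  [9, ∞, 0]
Closure =
  [0, ∞, ∞]
  [6, 0, ∞]
  [9, ∞, 0]

This is the Floyd-Warshall all-pairs shortest-path computation. For each intermediate vertex k = 0, 1, …, 2, update dist[i][j] ← min(dist[i][j], dist[i][k] + dist[k][j]). The final matrix gives, for each (i, j), the minimum total weight of any directed path from i to j (possibly empty when i = j).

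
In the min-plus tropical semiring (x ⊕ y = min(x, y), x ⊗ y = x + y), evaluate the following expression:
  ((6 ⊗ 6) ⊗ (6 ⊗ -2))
((6 ⊗ 6) ⊗ (6 ⊗ -2)) = 16

Expand innermost to outermost. Recall ⊕ takes the minimum of its arguments and ⊗ takes their sum. Working out the expression ((6 ⊗ 6) ⊗ (6 ⊗ -2)) gives 16.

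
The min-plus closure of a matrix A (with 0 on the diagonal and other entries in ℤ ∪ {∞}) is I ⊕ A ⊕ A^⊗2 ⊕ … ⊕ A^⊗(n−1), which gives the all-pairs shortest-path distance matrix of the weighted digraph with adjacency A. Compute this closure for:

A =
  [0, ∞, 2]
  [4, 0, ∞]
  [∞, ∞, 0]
Closure =
  [0, ∞, 2]
  [4, 0, 6]
  [∞, ∞, 0]

This is the Floyd-Warshall all-pairs shortest-path computation. For each intermediate vertex k = 0, 1, …, 2, update dist[i][j] ← min(dist[i][j], dist[i][k] + dist[k][j]). The final matrix gives, for each (i, j), the minimum total weight of any directed path from i to j (possibly empty when i = j).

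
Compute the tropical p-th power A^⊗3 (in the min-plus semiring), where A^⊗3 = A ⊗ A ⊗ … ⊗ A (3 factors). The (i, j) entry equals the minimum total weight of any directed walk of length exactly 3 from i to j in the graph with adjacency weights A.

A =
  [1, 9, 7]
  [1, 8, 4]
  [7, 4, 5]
A^⊗3 =
  [3, 11, 9]
  [3, 11, 9]
  [6, 12, 12]

Each entry (A^⊗3)_ij equals the minimum over all length-3 walks i = v_0 → v_1 → … → v_3 = j of Σ_t A[v_t][v_{t+1}]. For example, for (i, j) = (0, 2) we minimise over 9 possible intermediate vertex sequences; the minimum is 9, attained along the walk 0 → 0 → 0 → 2.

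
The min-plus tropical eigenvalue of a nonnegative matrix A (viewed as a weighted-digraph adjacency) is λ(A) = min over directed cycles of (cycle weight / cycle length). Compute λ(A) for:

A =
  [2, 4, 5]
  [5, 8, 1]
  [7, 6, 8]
λ(A) = 2

Enumerate directed cycles and compute their means (weight / length). Sample:
  cycle 0 → 0: weight = 2, length = 1, mean = 2/1 ≈ 2.000
  cycle 1 → 1: weight = 8, length = 1, mean = 8/1 ≈ 8.000
  cycle 2 → 2: weight = 8, length = 1, mean = 8/1 ≈ 8.000
  cycle 0 → 1 → 0: weight = 9, length = 2, mean = 9/2 ≈ 4.500
  cycle 0 → 2 → 0: weight = 12, length = 2, mean = 12/2 ≈ 6.000
  cycle 1 → 0 → 1: weight = 9, length = 2, mean = 9/2 ≈ 4.500
Minimum mean = 2.000, attained e.g. along the cycle 0 → 0 with weight 2 and length 1. So λ(A) = 2/1 = 2.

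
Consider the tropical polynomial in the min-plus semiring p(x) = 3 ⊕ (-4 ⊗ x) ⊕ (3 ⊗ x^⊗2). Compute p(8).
p(8) = 3

A tropical monomial a ⊗ x^⊗i evaluates to a + i · x. Evaluating each term at x = 8:
  Term 0 contributes 3 + 0 · 8 = 3
  Term 1 contributes -4 + 1 · 8 = 4
  Term 2 contributes 3 + 2 · 8 = 19
p(8) = ⊕ of these = min[3, 4, 19] = 3.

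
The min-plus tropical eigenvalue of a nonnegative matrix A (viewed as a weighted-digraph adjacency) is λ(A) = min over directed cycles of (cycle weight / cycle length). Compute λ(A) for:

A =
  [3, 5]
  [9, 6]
λ(A) = 3

Enumerate directed cycles and compute their means (weight / length). Sample:
  cycle 0 → 0: weight = 3, length = 1, mean = 3/1 ≈ 3.000
  cycle 1 → 1: weight = 6, length = 1, mean = 6/1 ≈ 6.000
  cycle 0 → 1 → 0: weight = 14, length = 2, mean = 14/2 ≈ 7.000
  cycle 1 → 0 → 1: weight = 14, length = 2, mean = 14/2 ≈ 7.000
Minimum mean = 3.000, attained e.g. along the cycle 0 → 0 with weight 3 and length 1. So λ(A) = 3/1 = 3.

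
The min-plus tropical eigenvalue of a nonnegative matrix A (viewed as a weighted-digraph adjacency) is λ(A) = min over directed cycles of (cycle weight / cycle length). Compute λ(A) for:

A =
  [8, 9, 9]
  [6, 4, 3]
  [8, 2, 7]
λ(A) = 5/2

Enumerate directed cycles and compute their means (weight / length). Sample:
  cycle 0 → 0: weight = 8, length = 1, mean = 8/1 ≈ 8.000
  cycle 1 → 1: weight = 4, length = 1, mean = 4/1 ≈ 4.000
  cycle 2 → 2: weight = 7, length = 1, mean = 7/1 ≈ 7.000
  cycle 0 → 1 → 0: weight = 15, length = 2, mean = 15/2 ≈ 7.500
  cycle 0 → 2 → 0: weight = 17, length = 2, mean = 17/2 ≈ 8.500
  cycle 1 → 0 → 1: weight = 15, length = 2, mean = 15/2 ≈ 7.500
Minimum mean = 2.500, attained e.g. along the cycle 1 → 2 → 1 with weight 5 and length 2. So λ(A) = 5/2 = 5/2.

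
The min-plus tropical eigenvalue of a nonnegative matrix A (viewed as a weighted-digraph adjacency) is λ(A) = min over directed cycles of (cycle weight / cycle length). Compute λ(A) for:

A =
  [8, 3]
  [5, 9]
λ(A) = 4

Enumerate directed cycles and compute their means (weight / length). Sample:
  cycle 0 → 0: weight = 8, length = 1, mean = 8/1 ≈ 8.000
  cycle 1 → 1: weight = 9, length = 1, mean = 9/1 ≈ 9.000
  cycle 0 → 1 → 0: weight = 8, length = 2, mean = 8/2 ≈ 4.000
  cycle 1 → 0 → 1: weight = 8, length = 2, mean = 8/2 ≈ 4.000
Minimum mean = 4.000, attained e.g. along the cycle 0 → 1 → 0 with weight 8 and length 2. So λ(A) = 8/2 = 4.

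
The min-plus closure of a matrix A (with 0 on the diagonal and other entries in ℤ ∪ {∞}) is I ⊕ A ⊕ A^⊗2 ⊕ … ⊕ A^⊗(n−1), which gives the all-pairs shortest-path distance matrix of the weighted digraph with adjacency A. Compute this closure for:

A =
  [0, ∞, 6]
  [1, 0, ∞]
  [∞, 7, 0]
Closure =
  [0, 13, 6]
  [1, 0, 7]
  [8, 7, 0]

This is the Floyd-Warshall all-pairs shortest-path computation. For each intermediate vertex k = 0, 1, …, 2, update dist[i][j] ← min(dist[i][j], dist[i][k] + dist[k][j]). The final matrix gives, for each (i, j), the minimum total weight of any directed path from i to j (possibly empty when i = j).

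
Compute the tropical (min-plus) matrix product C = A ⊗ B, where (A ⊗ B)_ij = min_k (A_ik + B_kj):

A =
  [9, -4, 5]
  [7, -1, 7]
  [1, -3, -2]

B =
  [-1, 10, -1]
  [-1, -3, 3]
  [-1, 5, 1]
A ⊗ B =
  [-5, -7, -1]
  [-2, -4, 2]
  [-4, -6, -1]

Apply the min-plus product entry-by-entry:
  C[0][0] = min over k of (A[0][0] + B[0][0] = 9 + -1 = 8, A[0][1] + B[1][0] = -4 + -1 = -5, A[0][2] + B[2][0] = 5 + -1 = 4) = -5 (attained at k = 1)
  C[0][1] = min over k of (A[0][0] + B[0][1] = 9 + 10 = 19, A[0][1] + B[1][1] = -4 + -3 = -7, A[0][2] + B[2][1] = 5 + 5 = 10) = -7 (attained at k = 1)
  C[0][2] = min over k of (A[0][0] + B[0][2] = 9 + -1 = 8, A[0][1] + B[1][2] = -4 + 3 = -1, A[0][2] + B[2][2] = 5 + 1 = 6) = -1 (attained at k = 1)
  C[1][0] = min over k of (A[1][0] + B[0][0] = 7 + -1 = 6, A[1][1] + B[1][0] = -1 + -1 = -2, A[1][2] + B[2][0] = 7 + -1 = 6) = -2 (attained at k = 1)
  C[1][1] = min over k of (A[1][0] + B[0][1] = 7 + 10 = 17, A[1][1] + B[1][1] = -1 + -3 = -4, A[1][2] + B[2][1] = 7 + 5 = 12) = -4 (attained at k = 1)
  C[1][2] = min over k of (A[1][0] + B[0][2] = 7 + -1 = 6, A[1][1] + B[1][2] = -1 + 3 = 2, A[1][2] + B[2][2] = 7 + 1 = 8) = 2 (attained at k = 1)
  C[2][0] = min over k of (A[2][0] + B[0][0] = 1 + -1 = 0, A[2][1] + B[1][0] = -3 + -1 = -4, A[2][2] + B[2][0] = -2 + -1 = -3) = -4 (attained at k = 1)
  C[2][1] = min over k of (A[2][0] + B[0][1] = 1 + 10 = 11, A[2][1] + B[1][1] = -3 + -3 = -6, A[2][2] + B[2][1] = -2 + 5 = 3) = -6 (attained at k = 1)
  C[2][2] = min over k of (A[2][0] + B[0][2] = 1 + -1 = 0, A[2][1] + B[1][2] = -3 + 3 = 0, A[2][2] + B[2][2] = -2 + 1 = -1) = -1 (attained at k = 2)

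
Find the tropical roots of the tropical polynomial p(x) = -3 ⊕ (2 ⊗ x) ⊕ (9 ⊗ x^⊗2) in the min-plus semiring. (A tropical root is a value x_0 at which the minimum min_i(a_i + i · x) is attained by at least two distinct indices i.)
Roots: {-7, -5}

Each tropical root is a break point of the lower envelope of the lines y = a_i + i · x (there are 3 lines, with slopes 0, 1, ..., 2). Only the lines that attain the minimum somewhere contribute to roots; other lines are dominated. Here the surviving (envelope) indices are i = 2, i = 1, i = 0.
Intersections between consecutive envelope lines give the roots: for adjacent envelope indices i < j the intersection is x = (a_i − a_j) / (j − i). Reading off the sorted break points: {-7, -5}.
Verification: at each break x_0, at least two indices attain the minimum of min_i(a_i + i · x_0).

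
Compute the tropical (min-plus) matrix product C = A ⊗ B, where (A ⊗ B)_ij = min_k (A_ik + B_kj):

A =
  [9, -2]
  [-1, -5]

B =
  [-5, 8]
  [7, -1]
A ⊗ B =
  [4, -3]
  [-6, -6]

Apply the min-plus product entry-by-entry:
  C[0][0] = min over k of (A[0][0] + B[0][0] = 9 + -5 = 4, A[0][1] + B[1][0] = -2 + 7 = 5) = 4 (attained at k = 0)
  C[0][1] = min over k of (A[0][0] + B[0][1] = 9 + 8 = 17, A[0][1] + B[1][1] = -2 + -1 = -3) = -3 (attained at k = 1)
  C[1][0] = min over k of (A[1][0] + B[0][0] = -1 + -5 = -6, A[1][1] + B[1][0] = -5 + 7 = 2) = -6 (attained at k = 0)
  C[1][1] = min over k of (A[1][0] + B[0][1] = -1 + 8 = 7, A[1][1] + B[1][1] = -5 + -1 = -6) = -6 (attained at k = 1)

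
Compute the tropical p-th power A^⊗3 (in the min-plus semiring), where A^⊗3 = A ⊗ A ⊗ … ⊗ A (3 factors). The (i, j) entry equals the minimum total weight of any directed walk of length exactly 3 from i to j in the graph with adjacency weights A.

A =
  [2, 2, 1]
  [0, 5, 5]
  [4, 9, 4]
A^⊗3 =
  [4, 4, 3]
  [2, 4, 3]
  [6, 8, 7]

Each entry (A^⊗3)_ij equals the minimum over all length-3 walks i = v_0 → v_1 → … → v_3 = j of Σ_t A[v_t][v_{t+1}]. For example, for (i, j) = (0, 2) we minimise over 9 possible intermediate vertex sequences; the minimum is 3, attained along the walk 0 → 1 → 0 → 2.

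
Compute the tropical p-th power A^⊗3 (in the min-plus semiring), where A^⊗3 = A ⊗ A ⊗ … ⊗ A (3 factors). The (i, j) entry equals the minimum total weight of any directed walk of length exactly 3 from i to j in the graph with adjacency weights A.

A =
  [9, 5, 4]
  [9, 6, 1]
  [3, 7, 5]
A^⊗3 =
  [9, 12, 11]
  [9, 9, 8]
  [10, 13, 9]

Each entry (A^⊗3)_ij equals the minimum over all length-3 walks i = v_0 → v_1 → … → v_3 = j of Σ_t A[v_t][v_{t+1}]. For example, for (i, j) = (0, 2) we minimise over 9 possible intermediate vertex sequences; the minimum is 11, attained along the walk 0 → 1 → 2 → 2.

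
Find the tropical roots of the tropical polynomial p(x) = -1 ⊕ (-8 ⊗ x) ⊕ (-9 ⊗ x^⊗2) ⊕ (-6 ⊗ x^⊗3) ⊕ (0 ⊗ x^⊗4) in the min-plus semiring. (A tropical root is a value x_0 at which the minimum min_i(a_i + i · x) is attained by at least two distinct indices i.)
Roots: {-6, -3, 1, 7}

Each tropical root is a break point of the lower envelope of the lines y = a_i + i · x (there are 5 lines, with slopes 0, 1, ..., 4). Only the lines that attain the minimum somewhere contribute to roots; other lines are dominated. Here the surviving (envelope) indices are i = 4, i = 3, i = 2, i = 1, i = 0.
Intersections between consecutive envelope lines give the roots: for adjacent envelope indices i < j the intersection is x = (a_i − a_j) / (j − i). Reading off the sorted break points: {-6, -3, 1, 7}.
Verification: at each break x_0, at least two indices attain the minimum of min_i(a_i + i · x_0).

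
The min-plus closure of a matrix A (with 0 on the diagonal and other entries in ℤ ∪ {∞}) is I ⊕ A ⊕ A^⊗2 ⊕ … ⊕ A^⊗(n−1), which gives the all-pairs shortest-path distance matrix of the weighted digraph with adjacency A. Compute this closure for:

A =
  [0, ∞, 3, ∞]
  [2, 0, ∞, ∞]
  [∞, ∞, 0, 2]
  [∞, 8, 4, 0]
Closure =
  [0, 13, 3, 5]
  [2, 0, 5, 7]
  [12, 10, 0, 2]
  [10, 8, 4, 0]

This is the Floyd-Warshall all-pairs shortest-path computation. For each intermediate vertex k = 0, 1, …, 3, update dist[i][j] ← min(dist[i][j], dist[i][k] + dist[k][j]). The final matrix gives, for each (i, j), the minimum total weight of any directed path from i to j (possibly empty when i = j).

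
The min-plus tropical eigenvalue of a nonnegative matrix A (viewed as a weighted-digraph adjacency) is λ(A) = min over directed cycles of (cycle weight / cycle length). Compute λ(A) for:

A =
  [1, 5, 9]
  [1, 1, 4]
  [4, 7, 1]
λ(A) = 1

Enumerate directed cycles and compute their means (weight / length). Sample:
  cycle 0 → 0: weight = 1, length = 1, mean = 1/1 ≈ 1.000
  cycle 1 → 1: weight = 1, length = 1, mean = 1/1 ≈ 1.000
  cycle 2 → 2: weight = 1, length = 1, mean = 1/1 ≈ 1.000
  cycle 0 → 1 → 0: weight = 6, length = 2, mean = 6/2 ≈ 3.000
  cycle 0 → 2 → 0: weight = 13, length = 2, mean = 13/2 ≈ 6.500
  cycle 1 → 0 → 1: weight = 6, length = 2, mean = 6/2 ≈ 3.000
Minimum mean = 1.000, attained e.g. along the cycle 0 → 0 with weight 1 and length 1. So λ(A) = 1/1 = 1.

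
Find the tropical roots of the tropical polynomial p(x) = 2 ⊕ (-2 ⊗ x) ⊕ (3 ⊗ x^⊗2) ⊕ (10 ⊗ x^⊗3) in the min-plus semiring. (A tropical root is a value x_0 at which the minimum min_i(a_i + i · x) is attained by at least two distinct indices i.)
Roots: {-7, -5, 4}

Each tropical root is a break point of the lower envelope of the lines y = a_i + i · x (there are 4 lines, with slopes 0, 1, ..., 3). Only the lines that attain the minimum somewhere contribute to roots; other lines are dominated. Here the surviving (envelope) indices are i = 3, i = 2, i = 1, i = 0.
Intersections between consecutive envelope lines give the roots: for adjacent envelope indices i < j the intersection is x = (a_i − a_j) / (j − i). Reading off the sorted break points: {-7, -5, 4}.
Verification: at each break x_0, at least two indices attain the minimum of min_i(a_i + i · x_0).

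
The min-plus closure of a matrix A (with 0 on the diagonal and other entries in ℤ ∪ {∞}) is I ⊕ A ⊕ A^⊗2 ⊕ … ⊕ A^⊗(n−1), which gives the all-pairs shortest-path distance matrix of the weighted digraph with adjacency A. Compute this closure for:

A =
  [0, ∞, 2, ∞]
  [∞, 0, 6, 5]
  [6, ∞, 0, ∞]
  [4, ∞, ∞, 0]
Closure =
  [0, ∞, 2, ∞]
  [9, 0, 6, 5]
  [6, ∞, 0, ∞]
  [4, ∞, 6, 0]

This is the Floyd-Warshall all-pairs shortest-path computation. For each intermediate vertex k = 0, 1, …, 3, update dist[i][j] ← min(dist[i][j], dist[i][k] + dist[k][j]). The final matrix gives, for each (i, j), the minimum total weight of any directed path from i to j (possibly empty when i = j).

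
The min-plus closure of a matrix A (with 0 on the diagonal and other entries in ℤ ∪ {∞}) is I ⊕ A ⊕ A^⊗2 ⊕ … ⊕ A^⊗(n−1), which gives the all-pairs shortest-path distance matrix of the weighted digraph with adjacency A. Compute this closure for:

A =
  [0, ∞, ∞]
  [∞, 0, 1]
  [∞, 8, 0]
Closure =
  [0, ∞, ∞]
  [∞, 0, 1]
  [∞, 8, 0]

This is the Floyd-Warshall all-pairs shortest-path computation. For each intermediate vertex k = 0, 1, …, 2, update dist[i][j] ← min(dist[i][j], dist[i][k] + dist[k][j]). The final matrix gives, for each (i, j), the minimum total weight of any directed path from i to j (possibly empty when i = j).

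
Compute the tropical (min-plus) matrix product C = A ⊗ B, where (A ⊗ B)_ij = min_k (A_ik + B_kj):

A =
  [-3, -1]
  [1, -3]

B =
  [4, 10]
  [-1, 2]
A ⊗ B =
  [-2, 1]
  [-4, -1]

Apply the min-plus product entry-by-entry:
  C[0][0] = min over k of (A[0][0] + B[0][0] = -3 + 4 = 1, A[0][1] + B[1][0] = -1 + -1 = -2) = -2 (attained at k = 1)
  C[0][1] = min over k of (A[0][0] + B[0][1] = -3 + 10 = 7, A[0][1] + B[1][1] = -1 + 2 = 1) = 1 (attained at k = 1)
  C[1][0] = min over k of (A[1][0] + B[0][0] = 1 + 4 = 5, A[1][1] + B[1][0] = -3 + -1 = -4) = -4 (attained at k = 1)
  C[1][1] = min over k of (A[1][0] + B[0][1] = 1 + 10 = 11, A[1][1] + B[1][1] = -3 + 2 = -1) = -1 (attained at k = 1)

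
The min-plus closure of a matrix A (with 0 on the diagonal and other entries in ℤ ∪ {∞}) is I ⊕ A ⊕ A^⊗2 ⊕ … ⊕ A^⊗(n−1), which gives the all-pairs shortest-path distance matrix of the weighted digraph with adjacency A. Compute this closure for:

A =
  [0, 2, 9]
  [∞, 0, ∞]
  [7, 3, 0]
Closure =
  [0, 2, 9]
  [∞, 0, ∞]
  [7, 3, 0]

This is the Floyd-Warshall all-pairs shortest-path computation. For each intermediate vertex k = 0, 1, …, 2, update dist[i][j] ← min(dist[i][j], dist[i][k] + dist[k][j]). The final matrix gives, for each (i, j), the minimum total weight of any directed path from i to j (possibly empty when i = j).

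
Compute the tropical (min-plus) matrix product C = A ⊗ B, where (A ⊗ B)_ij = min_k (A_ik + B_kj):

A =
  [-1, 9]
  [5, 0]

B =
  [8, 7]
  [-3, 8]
A ⊗ B =
  [6, 6]
  [-3, 8]

Apply the min-plus product entry-by-entry:
  C[0][0] = min over k of (A[0][0] + B[0][0] = -1 + 8 = 7, A[0][1] + B[1][0] = 9 + -3 = 6) = 6 (attained at k = 1)
  C[0][1] = min over k of (A[0][0] + B[0][1] = -1 + 7 = 6, A[0][1] + B[1][1] = 9 + 8 = 17) = 6 (attained at k = 0)
  C[1][0] = min over k of (A[1][0] + B[0][0] = 5 + 8 = 13, A[1][1] + B[1][0] = 0 + -3 = -3) = -3 (attained at k = 1)
  C[1][1] = min over k of (A[1][0] + B[0][1] = 5 + 7 = 12, A[1][1] + B[1][1] = 0 + 8 = 8) = 8 (attained at k = 1)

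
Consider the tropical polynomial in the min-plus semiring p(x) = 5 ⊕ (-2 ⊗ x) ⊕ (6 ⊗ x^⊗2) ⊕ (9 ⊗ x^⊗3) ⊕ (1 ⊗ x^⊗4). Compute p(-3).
p(-3) = -11

A tropical monomial a ⊗ x^⊗i evaluates to a + i · x. Evaluating each term at x = -3:
  Term 0 contributes 5 + 0 · -3 = 5
  Term 1 contributes -2 + 1 · -3 = -5
  Term 2 contributes 6 + 2 · -3 = 0
  Term 3 contributes 9 + 3 · -3 = 0
  Term 4 contributes 1 + 4 · -3 = -11
p(-3) = ⊕ of these = min[5, -5, 0, 0, -11] = -11.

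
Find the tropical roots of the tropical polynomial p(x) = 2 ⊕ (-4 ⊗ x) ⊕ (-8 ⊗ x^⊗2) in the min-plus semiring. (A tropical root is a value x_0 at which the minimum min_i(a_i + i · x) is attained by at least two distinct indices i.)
Roots: {4, 6}

Each tropical root is a break point of the lower envelope of the lines y = a_i + i · x (there are 3 lines, with slopes 0, 1, ..., 2). Only the lines that attain the minimum somewhere contribute to roots; other lines are dominated. Here the surviving (envelope) indices are i = 2, i = 1, i = 0.
Intersections between consecutive envelope lines give the roots: for adjacent envelope indices i < j the intersection is x = (a_i − a_j) / (j − i). Reading off the sorted break points: {4, 6}.
Verification: at each break x_0, at least two indices attain the minimum of min_i(a_i + i · x_0).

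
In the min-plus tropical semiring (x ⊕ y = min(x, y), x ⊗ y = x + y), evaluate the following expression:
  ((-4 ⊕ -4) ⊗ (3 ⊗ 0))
((-4 ⊕ -4) ⊗ (3 ⊗ 0)) = -1

Expand innermost to outermost. Recall ⊕ takes the minimum of its arguments and ⊗ takes their sum. Working out the expression ((-4 ⊕ -4) ⊗ (3 ⊗ 0)) gives -1.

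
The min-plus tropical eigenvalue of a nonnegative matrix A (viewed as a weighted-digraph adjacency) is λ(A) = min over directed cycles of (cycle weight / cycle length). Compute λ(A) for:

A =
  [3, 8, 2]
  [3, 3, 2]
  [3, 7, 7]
λ(A) = 5/2

Enumerate directed cycles and compute their means (weight / length). Sample:
  cycle 0 → 0: weight = 3, length = 1, mean = 3/1 ≈ 3.000
  cycle 1 → 1: weight = 3, length = 1, mean = 3/1 ≈ 3.000
  cycle 2 → 2: weight = 7, length = 1, mean = 7/1 ≈ 7.000
  cycle 0 → 1 → 0: weight = 11, length = 2, mean = 11/2 ≈ 5.500
  cycle 0 → 2 → 0: weight = 5, length = 2, mean = 5/2 ≈ 2.500
  cycle 1 → 0 → 1: weight = 11, length = 2, mean = 11/2 ≈ 5.500
Minimum mean = 2.500, attained e.g. along the cycle 0 → 2 → 0 with weight 5 and length 2. So λ(A) = 5/2 = 5/2.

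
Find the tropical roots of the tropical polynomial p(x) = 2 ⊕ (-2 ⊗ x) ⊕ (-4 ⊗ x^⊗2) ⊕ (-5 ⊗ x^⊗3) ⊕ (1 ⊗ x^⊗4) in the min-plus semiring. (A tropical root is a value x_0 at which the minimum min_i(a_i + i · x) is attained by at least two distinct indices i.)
Roots: {-6, 1, 2, 4}

Each tropical root is a break point of the lower envelope of the lines y = a_i + i · x (there are 5 lines, with slopes 0, 1, ..., 4). Only the lines that attain the minimum somewhere contribute to roots; other lines are dominated. Here the surviving (envelope) indices are i = 4, i = 3, i = 2, i = 1, i = 0.
Intersections between consecutive envelope lines give the roots: for adjacent envelope indices i < j the intersection is x = (a_i − a_j) / (j − i). Reading off the sorted break points: {-6, 1, 2, 4}.
Verification: at each break x_0, at least two indices attain the minimum of min_i(a_i + i · x_0).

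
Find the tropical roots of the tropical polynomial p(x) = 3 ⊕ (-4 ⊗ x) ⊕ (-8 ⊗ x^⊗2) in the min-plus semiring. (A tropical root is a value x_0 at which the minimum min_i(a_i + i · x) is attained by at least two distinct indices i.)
Roots: {4, 7}

Each tropical root is a break point of the lower envelope of the lines y = a_i + i · x (there are 3 lines, with slopes 0, 1, ..., 2). Only the lines that attain the minimum somewhere contribute to roots; other lines are dominated. Here the surviving (envelope) indices are i = 2, i = 1, i = 0.
Intersections between consecutive envelope lines give the roots: for adjacent envelope indices i < j the intersection is x = (a_i − a_j) / (j − i). Reading off the sorted break points: {4, 7}.
Verification: at each break x_0, at least two indices attain the minimum of min_i(a_i + i · x_0).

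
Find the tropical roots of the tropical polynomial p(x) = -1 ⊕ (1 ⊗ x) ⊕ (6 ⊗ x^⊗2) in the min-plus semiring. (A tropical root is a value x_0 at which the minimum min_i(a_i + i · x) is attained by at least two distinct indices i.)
Roots: {-5, -2}

Each tropical root is a break point of the lower envelope of the lines y = a_i + i · x (there are 3 lines, with slopes 0, 1, ..., 2). Only the lines that attain the minimum somewhere contribute to roots; other lines are dominated. Here the surviving (envelope) indices are i = 2, i = 1, i = 0.
Intersections between consecutive envelope lines give the roots: for adjacent envelope indices i < j the intersection is x = (a_i − a_j) / (j − i). Reading off the sorted break points: {-5, -2}.
Verification: at each break x_0, at least two indices attain the minimum of min_i(a_i + i · x_0).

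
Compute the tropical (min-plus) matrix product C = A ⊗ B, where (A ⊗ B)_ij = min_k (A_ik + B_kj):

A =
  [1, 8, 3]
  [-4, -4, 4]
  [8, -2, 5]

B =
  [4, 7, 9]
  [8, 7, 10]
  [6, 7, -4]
A ⊗ B =
  [5, 8, -1]
  [0, 3, 0]
  [6, 5, 1]

Apply the min-plus product entry-by-entry:
  C[0][0] = min over k of (A[0][0] + B[0][0] = 1 + 4 = 5, A[0][1] + B[1][0] = 8 + 8 = 16, A[0][2] + B[2][0] = 3 + 6 = 9) = 5 (attained at k = 0)
  C[0][1] = min over k of (A[0][0] + B[0][1] = 1 + 7 = 8, A[0][1] + B[1][1] = 8 + 7 = 15, A[0][2] + B[2][1] = 3 + 7 = 10) = 8 (attained at k = 0)
  C[0][2] = min over k of (A[0][0] + B[0][2] = 1 + 9 = 10, A[0][1] + B[1][2] = 8 + 10 = 18, A[0][2] + B[2][2] = 3 + -4 = -1) = -1 (attained at k = 2)
  C[1][0] = min over k of (A[1][0] + B[0][0] = -4 + 4 = 0, A[1][1] + B[1][0] = -4 + 8 = 4, A[1][2] + B[2][0] = 4 + 6 = 10) = 0 (attained at k = 0)
  C[1][1] = min over k of (A[1][0] + B[0][1] = -4 + 7 = 3, A[1][1] + B[1][1] = -4 + 7 = 3, A[1][2] + B[2][1] = 4 + 7 = 11) = 3 (attained at k = 0)
  C[1][2] = min over k of (A[1][0] + B[0][2] = -4 + 9 = 5, A[1][1] + B[1][2] = -4 + 10 = 6, A[1][2] + B[2][2] = 4 + -4 = 0) = 0 (attained at k = 2)
  C[2][0] = min over k of (A[2][0] + B[0][0] = 8 + 4 = 12, A[2][1] + B[1][0] = -2 + 8 = 6, A[2][2] + B[2][0] = 5 + 6 = 11) = 6 (attained at k = 1)
  C[2][1] = min over k of (A[2][0] + B[0][1] = 8 + 7 = 15, A[2][1] + B[1][1] = -2 + 7 = 5, A[2][2] + B[2][1] = 5 + 7 = 12) = 5 (attained at k = 1)
  C[2][2] = min over k of (A[2][0] + B[0][2] = 8 + 9 = 17, A[2][1] + B[1][2] = -2 + 10 = 8, A[2][2] + B[2][2] = 5 + -4 = 1) = 1 (attained at k = 2)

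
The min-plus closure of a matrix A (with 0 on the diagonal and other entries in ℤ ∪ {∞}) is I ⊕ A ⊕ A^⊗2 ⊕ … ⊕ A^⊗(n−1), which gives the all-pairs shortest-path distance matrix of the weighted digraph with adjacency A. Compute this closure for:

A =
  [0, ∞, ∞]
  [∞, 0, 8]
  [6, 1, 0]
Closure =
  [0, ∞, ∞]
  [14, 0, 8]
  [6, 1, 0]

This is the Floyd-Warshall all-pairs shortest-path computation. For each intermediate vertex k = 0, 1, …, 2, update dist[i][j] ← min(dist[i][j], dist[i][k] + dist[k][j]). The final matrix gives, for each (i, j), the minimum total weight of any directed path from i to j (possibly empty when i = j).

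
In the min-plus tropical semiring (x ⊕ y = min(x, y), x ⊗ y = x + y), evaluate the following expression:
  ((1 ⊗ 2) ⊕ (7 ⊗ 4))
((1 ⊗ 2) ⊕ (7 ⊗ 4)) = 3

Expand innermost to outermost. Recall ⊕ takes the minimum of its arguments and ⊗ takes their sum. Working out the expression ((1 ⊗ 2) ⊕ (7 ⊗ 4)) gives 3.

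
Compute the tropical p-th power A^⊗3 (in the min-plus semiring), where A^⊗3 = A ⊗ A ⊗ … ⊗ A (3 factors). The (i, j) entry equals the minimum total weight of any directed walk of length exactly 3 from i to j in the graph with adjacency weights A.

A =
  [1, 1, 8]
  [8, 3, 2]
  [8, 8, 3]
A^⊗3 =
  [3, 3, 4]
  [10, 9, 8]
  [10, 10, 9]

Each entry (A^⊗3)_ij equals the minimum over all length-3 walks i = v_0 → v_1 → … → v_3 = j of Σ_t A[v_t][v_{t+1}]. For example, for (i, j) = (0, 2) we minimise over 9 possible intermediate vertex sequences; the minimum is 4, attained along the walk 0 → 0 → 1 → 2.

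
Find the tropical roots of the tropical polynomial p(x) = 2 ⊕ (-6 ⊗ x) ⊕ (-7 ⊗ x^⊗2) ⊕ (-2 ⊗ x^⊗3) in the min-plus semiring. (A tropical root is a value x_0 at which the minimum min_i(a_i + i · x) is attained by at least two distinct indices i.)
Roots: {-5, 1, 8}

Each tropical root is a break point of the lower envelope of the lines y = a_i + i · x (there are 4 lines, with slopes 0, 1, ..., 3). Only the lines that attain the minimum somewhere contribute to roots; other lines are dominated. Here the surviving (envelope) indices are i = 3, i = 2, i = 1, i = 0.
Intersections between consecutive envelope lines give the roots: for adjacent envelope indices i < j the intersection is x = (a_i − a_j) / (j − i). Reading off the sorted break points: {-5, 1, 8}.
Verification: at each break x_0, at least two indices attain the minimum of min_i(a_i + i · x_0).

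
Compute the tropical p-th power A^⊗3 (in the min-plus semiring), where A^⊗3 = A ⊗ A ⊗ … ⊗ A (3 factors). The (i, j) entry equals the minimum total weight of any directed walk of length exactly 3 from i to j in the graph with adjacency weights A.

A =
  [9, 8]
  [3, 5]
A^⊗3 =
  [16, 18]
  [13, 15]

Each entry (A^⊗3)_ij equals the minimum over all length-3 walks i = v_0 → v_1 → … → v_3 = j of Σ_t A[v_t][v_{t+1}]. For example, for (i, j) = (0, 1) we minimise over 4 possible intermediate vertex sequences; the minimum is 18, attained along the walk 0 → 1 → 1 → 1.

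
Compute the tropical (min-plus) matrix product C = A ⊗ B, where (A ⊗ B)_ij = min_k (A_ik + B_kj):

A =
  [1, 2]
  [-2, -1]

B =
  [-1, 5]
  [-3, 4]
A ⊗ B =
  [-1, 6]
  [-4, 3]

Apply the min-plus product entry-by-entry:
  C[0][0] = min over k of (A[0][0] + B[0][0] = 1 + -1 = 0, A[0][1] + B[1][0] = 2 + -3 = -1) = -1 (attained at k = 1)
  C[0][1] = min over k of (A[0][0] + B[0][1] = 1 + 5 = 6, A[0][1] + B[1][1] = 2 + 4 = 6) = 6 (attained at k = 0)
  C[1][0] = min over k of (A[1][0] + B[0][0] = -2 + -1 = -3, A[1][1] + B[1][0] = -1 + -3 = -4) = -4 (attained at k = 1)
  C[1][1] = min over k of (A[1][0] + B[0][1] = -2 + 5 = 3, A[1][1] + B[1][1] = -1 + 4 = 3) = 3 (attained at k = 0)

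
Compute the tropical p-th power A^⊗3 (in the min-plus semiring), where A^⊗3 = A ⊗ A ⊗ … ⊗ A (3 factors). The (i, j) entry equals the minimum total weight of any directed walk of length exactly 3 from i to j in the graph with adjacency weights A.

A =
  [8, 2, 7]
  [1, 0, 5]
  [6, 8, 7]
A^⊗3 =
  [3, 2, 7]
  [1, 0, 5]
  [9, 8, 13]

Each entry (A^⊗3)_ij equals the minimum over all length-3 walks i = v_0 → v_1 → … → v_3 = j of Σ_t A[v_t][v_{t+1}]. For example, for (i, j) = (0, 2) we minimise over 9 possible intermediate vertex sequences; the minimum is 7, attained along the walk 0 → 1 → 1 → 2.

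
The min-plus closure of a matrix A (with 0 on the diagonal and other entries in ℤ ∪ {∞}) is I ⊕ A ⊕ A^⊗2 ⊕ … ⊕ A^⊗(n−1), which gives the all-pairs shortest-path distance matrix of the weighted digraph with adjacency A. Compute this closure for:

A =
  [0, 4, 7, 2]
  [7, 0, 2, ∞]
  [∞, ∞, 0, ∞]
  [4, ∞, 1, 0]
Closure =
  [0, 4, 3, 2]
  [7, 0, 2, 9]
  [∞, ∞, 0, ∞]
  [4, 8, 1, 0]

This is the Floyd-Warshall all-pairs shortest-path computation. For each intermediate vertex k = 0, 1, …, 3, update dist[i][j] ← min(dist[i][j], dist[i][k] + dist[k][j]). The final matrix gives, for each (i, j), the minimum total weight of any directed path from i to j (possibly empty when i = j).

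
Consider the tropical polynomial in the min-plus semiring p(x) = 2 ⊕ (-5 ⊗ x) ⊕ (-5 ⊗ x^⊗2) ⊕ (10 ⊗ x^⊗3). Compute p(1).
p(1) = -4

A tropical monomial a ⊗ x^⊗i evaluates to a + i · x. Evaluating each term at x = 1:
  Term 0 contributes 2 + 0 · 1 = 2
  Term 1 contributes -5 + 1 · 1 = -4
  Term 2 contributes -5 + 2 · 1 = -3
  Term 3 contributes 10 + 3 · 1 = 13
p(1) = ⊕ of these = min[2, -4, -3, 13] = -4.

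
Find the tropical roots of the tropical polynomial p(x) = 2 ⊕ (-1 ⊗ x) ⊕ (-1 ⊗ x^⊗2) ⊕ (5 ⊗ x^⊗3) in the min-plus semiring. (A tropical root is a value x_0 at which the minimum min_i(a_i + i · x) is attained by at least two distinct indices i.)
Roots: {-6, 0, 3}

Each tropical root is a break point of the lower envelope of the lines y = a_i + i · x (there are 4 lines, with slopes 0, 1, ..., 3). Only the lines that attain the minimum somewhere contribute to roots; other lines are dominated. Here the surviving (envelope) indices are i = 3, i = 2, i = 1, i = 0.
Intersections between consecutive envelope lines give the roots: for adjacent envelope indices i < j the intersection is x = (a_i − a_j) / (j − i). Reading off the sorted break points: {-6, 0, 3}.
Verification: at each break x_0, at least two indices attain the minimum of min_i(a_i + i · x_0).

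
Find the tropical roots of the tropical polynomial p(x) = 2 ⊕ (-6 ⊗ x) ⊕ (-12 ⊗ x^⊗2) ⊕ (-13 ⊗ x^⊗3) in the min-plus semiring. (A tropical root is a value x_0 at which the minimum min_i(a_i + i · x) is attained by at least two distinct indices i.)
Roots: {1, 6, 8}

Each tropical root is a break point of the lower envelope of the lines y = a_i + i · x (there are 4 lines, with slopes 0, 1, ..., 3). Only the lines that attain the minimum somewhere contribute to roots; other lines are dominated. Here the surviving (envelope) indices are i = 3, i = 2, i = 1, i = 0.
Intersections between consecutive envelope lines give the roots: for adjacent envelope indices i < j the intersection is x = (a_i − a_j) / (j − i). Reading off the sorted break points: {1, 6, 8}.
Verification: at each break x_0, at least two indices attain the minimum of min_i(a_i + i · x_0).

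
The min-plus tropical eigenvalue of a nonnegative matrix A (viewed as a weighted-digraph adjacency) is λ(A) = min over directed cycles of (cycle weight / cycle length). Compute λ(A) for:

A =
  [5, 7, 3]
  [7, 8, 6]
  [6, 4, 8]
λ(A) = 9/2

Enumerate directed cycles and compute their means (weight / length). Sample:
  cycle 0 → 0: weight = 5, length = 1, mean = 5/1 ≈ 5.000
  cycle 1 → 1: weight = 8, length = 1, mean = 8/1 ≈ 8.000
  cycle 2 → 2: weight = 8, length = 1, mean = 8/1 ≈ 8.000
  cycle 0 → 1 → 0: weight = 14, length = 2, mean = 14/2 ≈ 7.000
  cycle 0 → 2 → 0: weight = 9, length = 2, mean = 9/2 ≈ 4.500
  cycle 1 → 0 → 1: weight = 14, length = 2, mean = 14/2 ≈ 7.000
Minimum mean = 4.500, attained e.g. along the cycle 0 → 2 → 0 with weight 9 and length 2. So λ(A) = 9/2 = 9/2.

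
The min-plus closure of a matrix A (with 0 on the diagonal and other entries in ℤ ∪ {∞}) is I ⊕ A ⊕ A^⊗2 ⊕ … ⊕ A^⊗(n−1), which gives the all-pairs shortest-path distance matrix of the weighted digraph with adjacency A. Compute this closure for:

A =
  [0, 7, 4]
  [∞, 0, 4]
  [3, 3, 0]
Closure =
  [0, 7, 4]
  [7, 0, 4]
  [3, 3, 0]

This is the Floyd-Warshall all-pairs shortest-path computation. For each intermediate vertex k = 0, 1, …, 2, update dist[i][j] ← min(dist[i][j], dist[i][k] + dist[k][j]). The final matrix gives, for each (i, j), the minimum total weight of any directed path from i to j (possibly empty when i = j).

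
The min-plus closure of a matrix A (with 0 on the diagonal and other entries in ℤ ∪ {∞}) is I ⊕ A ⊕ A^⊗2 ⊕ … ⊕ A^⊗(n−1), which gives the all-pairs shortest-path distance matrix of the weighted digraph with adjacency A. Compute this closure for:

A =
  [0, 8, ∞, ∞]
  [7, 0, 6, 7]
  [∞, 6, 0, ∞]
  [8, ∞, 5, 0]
Closure =
  [0, 8, 14, 15]
  [7, 0, 6, 7]
  [13, 6, 0, 13]
  [8, 11, 5, 0]

This is the Floyd-Warshall all-pairs shortest-path computation. For each intermediate vertex k = 0, 1, …, 3, update dist[i][j] ← min(dist[i][j], dist[i][k] + dist[k][j]). The final matrix gives, for each (i, j), the minimum total weight of any directed path from i to j (possibly empty when i = j).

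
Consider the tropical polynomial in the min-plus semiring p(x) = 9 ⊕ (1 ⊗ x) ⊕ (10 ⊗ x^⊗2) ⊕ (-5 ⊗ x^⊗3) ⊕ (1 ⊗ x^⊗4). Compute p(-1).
p(-1) = -8

A tropical monomial a ⊗ x^⊗i evaluates to a + i · x. Evaluating each term at x = -1:
  Term 0 contributes 9 + 0 · -1 = 9
  Term 1 contributes 1 + 1 · -1 = 0
  Term 2 contributes 10 + 2 · -1 = 8
  Term 3 contributes -5 + 3 · -1 = -8
  Term 4 contributes 1 + 4 · -1 = -3
p(-1) = ⊕ of these = min[9, 0, 8, -8, -3] = -8.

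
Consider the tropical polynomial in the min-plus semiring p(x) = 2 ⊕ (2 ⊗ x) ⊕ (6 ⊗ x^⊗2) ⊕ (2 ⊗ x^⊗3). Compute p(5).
p(5) = 2

A tropical monomial a ⊗ x^⊗i evaluates to a + i · x. Evaluating each term at x = 5:
  Term 0 contributes 2 + 0 · 5 = 2
  Term 1 contributes 2 + 1 · 5 = 7
  Term 2 contributes 6 + 2 · 5 = 16
  Term 3 contributes 2 + 3 · 5 = 17
p(5) = ⊕ of these = min[2, 7, 16, 17] = 2.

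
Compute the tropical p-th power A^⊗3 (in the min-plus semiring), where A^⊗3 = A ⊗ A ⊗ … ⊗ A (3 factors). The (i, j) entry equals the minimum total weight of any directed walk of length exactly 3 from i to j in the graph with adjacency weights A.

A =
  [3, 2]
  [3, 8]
A^⊗3 =
  [8, 7]
  [8, 8]

Each entry (A^⊗3)_ij equals the minimum over all length-3 walks i = v_0 → v_1 → … → v_3 = j of Σ_t A[v_t][v_{t+1}]. For example, for (i, j) = (0, 1) we minimise over 4 possible intermediate vertex sequences; the minimum is 7, attained along the walk 0 → 1 → 0 → 1.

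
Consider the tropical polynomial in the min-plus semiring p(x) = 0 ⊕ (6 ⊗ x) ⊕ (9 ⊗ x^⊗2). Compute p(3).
p(3) = 0

A tropical monomial a ⊗ x^⊗i evaluates to a + i · x. Evaluating each term at x = 3:
  Term 0 contributes 0 + 0 · 3 = 0
  Term 1 contributes 6 + 1 · 3 = 9
  Term 2 contributes 9 + 2 · 3 = 15
p(3) = ⊕ of these = min[0, 9, 15] = 0.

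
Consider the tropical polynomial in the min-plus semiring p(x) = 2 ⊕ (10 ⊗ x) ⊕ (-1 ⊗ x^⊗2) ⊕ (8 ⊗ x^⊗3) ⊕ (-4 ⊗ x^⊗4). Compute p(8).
p(8) = 2

A tropical monomial a ⊗ x^⊗i evaluates to a + i · x. Evaluating each term at x = 8:
  Term 0 contributes 2 + 0 · 8 = 2
  Term 1 contributes 10 + 1 · 8 = 18
  Term 2 contributes -1 + 2 · 8 = 15
  Term 3 contributes 8 + 3 · 8 = 32
  Term 4 contributes -4 + 4 · 8 = 28
p(8) = ⊕ of these = min[2, 18, 15, 32, 28] = 2.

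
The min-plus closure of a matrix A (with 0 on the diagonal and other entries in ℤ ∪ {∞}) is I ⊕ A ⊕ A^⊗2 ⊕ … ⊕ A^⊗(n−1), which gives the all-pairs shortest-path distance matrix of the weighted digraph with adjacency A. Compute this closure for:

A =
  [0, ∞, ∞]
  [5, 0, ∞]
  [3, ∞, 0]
Closure =
  [0, ∞, ∞]
  [5, 0, ∞]
  [3, ∞, 0]

This is the Floyd-Warshall all-pairs shortest-path computation. For each intermediate vertex k = 0, 1, …, 2, update dist[i][j] ← min(dist[i][j], dist[i][k] + dist[k][j]). The final matrix gives, for each (i, j), the minimum total weight of any directed path from i to j (possibly empty when i = j).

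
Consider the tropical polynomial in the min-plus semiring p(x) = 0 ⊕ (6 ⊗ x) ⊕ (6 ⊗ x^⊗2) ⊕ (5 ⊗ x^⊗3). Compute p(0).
p(0) = 0

A tropical monomial a ⊗ x^⊗i evaluates to a + i · x. Evaluating each term at x = 0:
  Term 0 contributes 0 + 0 · 0 = 0
  Term 1 contributes 6 + 1 · 0 = 6
  Term 2 contributes 6 + 2 · 0 = 6
  Term 3 contributes 5 + 3 · 0 = 5
p(0) = ⊕ of these = min[0, 6, 6, 5] = 0.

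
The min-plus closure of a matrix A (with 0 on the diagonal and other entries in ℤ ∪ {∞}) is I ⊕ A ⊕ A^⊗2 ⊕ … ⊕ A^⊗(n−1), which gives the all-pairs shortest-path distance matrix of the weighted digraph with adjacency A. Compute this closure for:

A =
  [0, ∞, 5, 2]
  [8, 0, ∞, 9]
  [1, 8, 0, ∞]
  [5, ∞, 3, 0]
Closure =
  [0, 13, 5, 2]
  [8, 0, 12, 9]
  [1, 8, 0, 3]
  [4, 11, 3, 0]

This is the Floyd-Warshall all-pairs shortest-path computation. For each intermediate vertex k = 0, 1, …, 3, update dist[i][j] ← min(dist[i][j], dist[i][k] + dist[k][j]). The final matrix gives, for each (i, j), the minimum total weight of any directed path from i to j (possibly empty when i = j).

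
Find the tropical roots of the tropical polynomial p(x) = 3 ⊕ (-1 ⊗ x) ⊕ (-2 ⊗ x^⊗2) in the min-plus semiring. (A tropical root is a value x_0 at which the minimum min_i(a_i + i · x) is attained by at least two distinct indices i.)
Roots: {1, 4}

Each tropical root is a break point of the lower envelope of the lines y = a_i + i · x (there are 3 lines, with slopes 0, 1, ..., 2). Only the lines that attain the minimum somewhere contribute to roots; other lines are dominated. Here the surviving (envelope) indices are i = 2, i = 1, i = 0.
Intersections between consecutive envelope lines give the roots: for adjacent envelope indices i < j the intersection is x = (a_i − a_j) / (j − i). Reading off the sorted break points: {1, 4}.
Verification: at each break x_0, at least two indices attain the minimum of min_i(a_i + i · x_0).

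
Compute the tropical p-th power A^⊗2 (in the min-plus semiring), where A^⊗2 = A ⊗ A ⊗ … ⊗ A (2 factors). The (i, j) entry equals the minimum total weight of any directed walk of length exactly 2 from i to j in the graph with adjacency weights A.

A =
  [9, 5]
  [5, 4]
A^⊗2 =
  [10, 9]
  [9, 8]

Each entry (A^⊗2)_ij equals the minimum over all length-2 walks i = v_0 → v_1 → … → v_2 = j of Σ_t A[v_t][v_{t+1}]. For example, for (i, j) = (0, 1) we minimise over 2 possible intermediate vertex sequences; the minimum is 9, attained along the walk 0 → 1 → 1.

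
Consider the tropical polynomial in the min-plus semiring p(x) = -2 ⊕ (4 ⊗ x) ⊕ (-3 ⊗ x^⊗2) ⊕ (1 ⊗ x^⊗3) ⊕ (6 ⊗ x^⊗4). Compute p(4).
p(4) = -2

A tropical monomial a ⊗ x^⊗i evaluates to a + i · x. Evaluating each term at x = 4:
  Term 0 contributes -2 + 0 · 4 = -2
  Term 1 contributes 4 + 1 · 4 = 8
  Term 2 contributes -3 + 2 · 4 = 5
  Term 3 contributes 1 + 3 · 4 = 13
  Term 4 contributes 6 + 4 · 4 = 22
p(4) = ⊕ of these = min[-2, 8, 5, 13, 22] = -2.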